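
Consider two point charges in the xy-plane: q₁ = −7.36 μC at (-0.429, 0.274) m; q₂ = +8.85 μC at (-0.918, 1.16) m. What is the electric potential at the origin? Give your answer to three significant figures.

-7.62×10⁴ V

Electric potential is a scalar, so the contributions from each charge add algebraically: V = Σ kqᵢ/rᵢ.
Distances from the field point to each charge: r₁ = 0.509 m, r₂ = 1.48 m.
V = k[(-7.36×10⁻⁶)/(0.509) + (8.85×10⁻⁶)/(1.48)] = -7.62×10⁴ V.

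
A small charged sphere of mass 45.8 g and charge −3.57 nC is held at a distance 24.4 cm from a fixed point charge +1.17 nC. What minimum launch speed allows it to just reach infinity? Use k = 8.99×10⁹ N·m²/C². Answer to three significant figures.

To just escape, total mechanical energy must reach zero at infinity: ½mv²_min + U = 0, so ½mv²_min = −U = |kQq|/r.
|U| = |kQq|/r = (8.99×10⁹ N·m²/C²)(1.17×10⁻⁹)(3.57×10⁻⁹)/(0.244) = 1.54×10⁻⁷ J.
v_min = √(2|U|/m) = √(2·1.54×10⁻⁷/0.0458) = 2.59×10⁻³ m/s.

2.59×10⁻³ m/s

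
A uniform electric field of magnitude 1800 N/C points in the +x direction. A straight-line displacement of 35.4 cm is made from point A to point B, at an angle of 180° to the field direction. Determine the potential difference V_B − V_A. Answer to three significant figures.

Only the component of displacement along E changes the potential: ΔV = −E·d·cosθ.
ΔV = −(1800 V/m)(0.354 m)cos180° = 637 V.

637 V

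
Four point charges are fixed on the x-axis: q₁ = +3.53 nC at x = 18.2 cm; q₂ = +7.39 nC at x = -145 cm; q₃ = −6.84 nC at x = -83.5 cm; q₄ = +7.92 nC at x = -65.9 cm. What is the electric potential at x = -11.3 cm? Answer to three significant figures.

The total potential is the scalar sum of each charge's contribution, V = Σ kqᵢ/rᵢ.
Distances from the field point to each charge: r₁ = 0.295 m, r₂ = 1.34 m, r₃ = 0.722 m, r₄ = 0.546 m.
V = k[(3.53×10⁻⁹)/(0.295) + (7.39×10⁻⁹)/(1.34) + (-6.84×10⁻⁹)/(0.722) + (7.92×10⁻⁹)/(0.546)] = 203 V.

203 V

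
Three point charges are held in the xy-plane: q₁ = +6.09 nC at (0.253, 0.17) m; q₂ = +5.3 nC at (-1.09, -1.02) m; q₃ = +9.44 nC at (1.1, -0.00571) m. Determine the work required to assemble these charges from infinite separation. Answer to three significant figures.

The work to assemble the configuration equals its total potential energy, U = Σ kqᵢqⱼ/rᵢⱼ over all pairs.
Pair separations: r₁₂ = 1.79 m, r₁₃ = 0.865 m, r₂₃ = 2.41 m.
U = (1.62×10⁻⁷) + (5.97×10⁻⁷) + (1.86×10⁻⁷) = 9.46×10⁻⁷ J.

9.46×10⁻⁷ J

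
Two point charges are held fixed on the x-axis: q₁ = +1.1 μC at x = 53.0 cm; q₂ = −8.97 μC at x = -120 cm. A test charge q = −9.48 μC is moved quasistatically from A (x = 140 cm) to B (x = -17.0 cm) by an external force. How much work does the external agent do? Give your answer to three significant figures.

For quasistatic motion the external work equals the change in potential energy: W_ext = qΔV = q(V_B − V_A).
At A: distances to the source charges are 0.870 m, 2.60 m; V_A = Σ kqᵢ/rᵢ = -1.96×10⁴ V.
At B: distances to the source charges are 0.700 m, 1.03 m; V_B = Σ kqᵢ/rᵢ = -6.42×10⁴ V.
ΔV = V_B − V_A = -4.45×10⁴ V.
W_ext = qΔV = (-9.48×10⁻⁶ C)(-4.45×10⁴ V) = 0.422 J.

0.422 J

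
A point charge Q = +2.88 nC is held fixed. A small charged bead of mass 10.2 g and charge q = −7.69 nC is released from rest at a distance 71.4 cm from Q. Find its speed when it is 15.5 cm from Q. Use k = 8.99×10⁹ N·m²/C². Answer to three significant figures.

0.0140 m/s

Only the electrostatic force acts, so mechanical energy is conserved: ½mv² = U₁ − U₂ = kQq(1/r₁ − 1/r₂).
U₁ − U₂ = (8.99×10⁹ N·m²/C²)(2.88×10⁻⁹ C)(-7.69×10⁻⁹ C)(1/0.714 − 1/0.155) = 1.01×10⁻⁶ J.
v = √(2·1.01×10⁻⁶/0.0102) = 0.0140 m/s.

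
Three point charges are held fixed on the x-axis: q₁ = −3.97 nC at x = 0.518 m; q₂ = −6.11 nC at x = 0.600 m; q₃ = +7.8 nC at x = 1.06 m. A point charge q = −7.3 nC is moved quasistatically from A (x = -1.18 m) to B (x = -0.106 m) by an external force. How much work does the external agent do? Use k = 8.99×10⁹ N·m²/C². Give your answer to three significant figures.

For quasistatic motion the external work equals the change in potential energy: W_ext = qΔV = q(V_B − V_A).
At A: distances to the source charges are 1.70 m, 1.78 m, 2.24 m; V_A = Σ kqᵢ/rᵢ = -20.6 V.
At B: distances to the source charges are 0.624 m, 0.706 m, 1.17 m; V_B = Σ kqᵢ/rᵢ = -74.9 V.
ΔV = V_B − V_A = -54.3 V.
W_ext = qΔV = (-7.30×10⁻⁹ C)(-54.3 V) = 3.96×10⁻⁷ J.

3.96×10⁻⁷ J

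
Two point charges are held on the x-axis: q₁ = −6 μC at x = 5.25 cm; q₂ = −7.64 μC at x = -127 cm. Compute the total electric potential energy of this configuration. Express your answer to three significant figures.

0.312 J

The assembly work is the sum of pairwise potential energies, U = Σ_{i<j} kqᵢqⱼ/rᵢⱼ.
Pair separations: r₁₂ = 1.32 m.
U = (0.312) = 0.312 J.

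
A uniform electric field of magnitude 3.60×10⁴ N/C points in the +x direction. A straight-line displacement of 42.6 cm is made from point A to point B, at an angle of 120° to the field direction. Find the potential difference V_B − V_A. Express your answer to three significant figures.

7670 V

Only the component of displacement along E changes the potential: ΔV = −E·d·cosθ.
ΔV = −(3.60×10⁴ V/m)(0.426 m)cos120° = 7670 V.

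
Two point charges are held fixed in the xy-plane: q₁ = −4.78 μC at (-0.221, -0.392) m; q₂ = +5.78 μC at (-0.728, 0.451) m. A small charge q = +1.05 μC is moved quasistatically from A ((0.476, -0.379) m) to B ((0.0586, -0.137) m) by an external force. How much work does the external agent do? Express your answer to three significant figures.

For quasistatic motion the external work equals the change in potential energy: W_ext = qΔV = q(V_B − V_A).
At A: distances to the source charges are 0.697 m, 1.46 m; V_A = Σ kqᵢ/rᵢ = -2.61×10⁴ V.
At B: distances to the source charges are 0.378 m, 0.982 m; V_B = Σ kqᵢ/rᵢ = -6.06×10⁴ V.
ΔV = V_B − V_A = -3.45×10⁴ V.
W_ext = qΔV = (1.05×10⁻⁶ C)(-3.45×10⁴ V) = -0.0363 J.

-0.0363 J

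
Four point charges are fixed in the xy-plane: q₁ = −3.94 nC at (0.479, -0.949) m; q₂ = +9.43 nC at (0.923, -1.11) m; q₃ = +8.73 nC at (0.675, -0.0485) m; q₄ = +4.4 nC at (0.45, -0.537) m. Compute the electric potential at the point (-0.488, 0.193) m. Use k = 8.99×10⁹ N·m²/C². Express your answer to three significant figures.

120 V

The total potential is the scalar sum of each charge's contribution, V = Σ kqᵢ/rᵢ.
Distances from the field point to each charge: r₁ = 1.50 m, r₂ = 1.92 m, r₃ = 1.19 m, r₄ = 1.19 m.
V = k[(-3.94×10⁻⁹)/(1.50) + (9.43×10⁻⁹)/(1.92) + (8.73×10⁻⁹)/(1.19) + (4.40×10⁻⁹)/(1.19)] = 120 V.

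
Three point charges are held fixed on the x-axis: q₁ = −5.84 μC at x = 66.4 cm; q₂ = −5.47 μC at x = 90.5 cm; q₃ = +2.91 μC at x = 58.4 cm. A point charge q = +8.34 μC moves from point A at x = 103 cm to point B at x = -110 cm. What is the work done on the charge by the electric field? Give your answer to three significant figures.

The work done by the electric force is W_field = −ΔU = −q(V_B − V_A) = q(V_A − V_B).
At A: distances to the source charges are 0.366 m, 0.125 m, 0.446 m; V_A = Σ kqᵢ/rᵢ = -4.78×10⁵ V.
At B: distances to the source charges are 1.76 m, 2.00 m, 1.68 m; V_B = Σ kqᵢ/rᵢ = -3.88×10⁴ V.
ΔV = V_B − V_A = 4.39×10⁵ V.
W_field = −qΔV = −(8.34×10⁻⁶ C)(4.39×10⁵ V) = -3.66 J.

-3.66 J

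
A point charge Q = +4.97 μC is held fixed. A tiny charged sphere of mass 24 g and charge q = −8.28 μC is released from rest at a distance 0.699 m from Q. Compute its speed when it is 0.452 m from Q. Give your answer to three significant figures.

4.91 m/s

Only the electrostatic force acts, so mechanical energy is conserved: ½mv² = U₁ − U₂ = kQq(1/r₁ − 1/r₂).
U₁ − U₂ = (8.99×10⁹ N·m²/C²)(4.97×10⁻⁶ C)(-8.28×10⁻⁶ C)(1/0.699 − 1/0.452) = 0.289 J.
v = √(2·0.289/0.0240) = 4.91 m/s.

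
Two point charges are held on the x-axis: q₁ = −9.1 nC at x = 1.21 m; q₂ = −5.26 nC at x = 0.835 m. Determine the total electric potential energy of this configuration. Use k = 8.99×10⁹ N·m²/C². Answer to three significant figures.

1.15×10⁻⁶ J

The assembly work is the sum of pairwise potential energies, U = Σ_{i<j} kqᵢqⱼ/rᵢⱼ.
Pair separations: r₁₂ = 0.375 m.
U = (1.15×10⁻⁶) = 1.15×10⁻⁶ J.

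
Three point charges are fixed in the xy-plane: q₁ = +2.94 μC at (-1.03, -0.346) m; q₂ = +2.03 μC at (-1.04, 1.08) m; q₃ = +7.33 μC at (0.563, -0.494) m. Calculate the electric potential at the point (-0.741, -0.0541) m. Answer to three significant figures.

1.28×10⁵ V

Electric potential is a scalar, so the contributions from each charge add algebraically: V = Σ kqᵢ/rᵢ.
Distances from the field point to each charge: r₁ = 0.411 m, r₂ = 1.17 m, r₃ = 1.38 m.
V = k[(2.94×10⁻⁶)/(0.411) + (2.03×10⁻⁶)/(1.17) + (7.33×10⁻⁶)/(1.38)] = 1.28×10⁵ V.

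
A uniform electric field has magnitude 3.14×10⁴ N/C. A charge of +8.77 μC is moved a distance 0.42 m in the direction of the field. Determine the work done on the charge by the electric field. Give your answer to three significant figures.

The potential change for a displacement 0.42 m in the direction of the field is ΔV = −Ed = -1.32×10⁴ V.
W_field = −qΔV = 0.116 J.

0.116 J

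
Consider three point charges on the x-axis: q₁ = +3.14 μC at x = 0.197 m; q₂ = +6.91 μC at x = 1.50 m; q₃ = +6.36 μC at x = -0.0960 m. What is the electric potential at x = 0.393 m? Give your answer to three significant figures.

Electric potential is a scalar, so the contributions from each charge add algebraically: V = Σ kqᵢ/rᵢ.
Distances from the field point to each charge: r₁ = 0.196 m, r₂ = 1.11 m, r₃ = 0.489 m.
V = k[(3.14×10⁻⁶)/(0.196) + (6.91×10⁻⁶)/(1.11) + (6.36×10⁻⁶)/(0.489)] = 3.17×10⁵ V.

3.17×10⁵ V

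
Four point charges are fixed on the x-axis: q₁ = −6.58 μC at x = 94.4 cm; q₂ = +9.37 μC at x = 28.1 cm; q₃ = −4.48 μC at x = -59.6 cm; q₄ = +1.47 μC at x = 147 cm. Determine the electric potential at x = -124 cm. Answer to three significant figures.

-2.94×10⁴ V

Electric potential is a scalar, so the contributions from each charge add algebraically: V = Σ kqᵢ/rᵢ.
Distances from the field point to each charge: r₁ = 2.18 m, r₂ = 1.52 m, r₃ = 0.644 m, r₄ = 2.71 m.
V = k[(-6.58×10⁻⁶)/(2.18) + (9.37×10⁻⁶)/(1.52) + (-4.48×10⁻⁶)/(0.644) + (1.47×10⁻⁶)/(2.71)] = -2.94×10⁴ V.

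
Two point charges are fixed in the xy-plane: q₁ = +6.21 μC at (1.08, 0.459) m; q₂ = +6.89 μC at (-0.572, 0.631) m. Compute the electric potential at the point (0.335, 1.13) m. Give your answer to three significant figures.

Electric potential is a scalar, so the contributions from each charge add algebraically: V = Σ kqᵢ/rᵢ.
Distances from the field point to each charge: r₁ = 1.00 m, r₂ = 1.04 m.
V = k[(6.21×10⁻⁶)/(1.00) + (6.89×10⁻⁶)/(1.04)] = 1.16×10⁵ V.

1.16×10⁵ V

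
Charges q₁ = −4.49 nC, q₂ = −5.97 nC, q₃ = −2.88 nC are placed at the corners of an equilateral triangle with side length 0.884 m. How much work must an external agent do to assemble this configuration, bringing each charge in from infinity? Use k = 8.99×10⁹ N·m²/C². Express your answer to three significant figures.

5.79×10⁻⁷ J

The work to assemble the configuration equals its total potential energy, U = Σ kqᵢqⱼ/rᵢⱼ over all pairs.
All three pair separations equal the side length, 0.884 m.
U = (2.73×10⁻⁷) + (1.32×10⁻⁷) + (1.75×10⁻⁷) = 5.79×10⁻⁷ J.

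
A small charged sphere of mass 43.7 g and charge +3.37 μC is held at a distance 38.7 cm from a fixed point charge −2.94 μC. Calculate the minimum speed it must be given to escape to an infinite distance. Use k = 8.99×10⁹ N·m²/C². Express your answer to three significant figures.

To just escape, total mechanical energy must reach zero at infinity: ½mv²_min + U = 0, so ½mv²_min = −U = |kQq|/r.
|U| = |kQq|/r = (8.99×10⁹ N·m²/C²)(2.94×10⁻⁶)(3.37×10⁻⁶)/(0.387) = 0.230 J.
v_min = √(2|U|/m) = √(2·0.230/0.0437) = 3.25 m/s.

3.25 m/s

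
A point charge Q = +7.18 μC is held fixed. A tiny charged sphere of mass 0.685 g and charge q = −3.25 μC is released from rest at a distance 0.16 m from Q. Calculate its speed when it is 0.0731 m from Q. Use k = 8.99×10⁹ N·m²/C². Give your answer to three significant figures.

Only the electrostatic force acts, so mechanical energy is conserved: ½mv² = U₁ − U₂ = kQq(1/r₁ − 1/r₂).
U₁ − U₂ = (8.99×10⁹ N·m²/C²)(7.18×10⁻⁶ C)(-3.25×10⁻⁶ C)(1/0.160 − 1/0.0731) = 1.56 J.
v = √(2·1.56/6.85×10⁻⁴) = 67.5 m/s.

67.5 m/s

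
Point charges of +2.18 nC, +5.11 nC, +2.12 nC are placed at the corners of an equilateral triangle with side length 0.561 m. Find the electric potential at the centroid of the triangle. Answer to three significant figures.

261 V

Electric potential is a scalar, so the contributions from each charge add algebraically: V = Σ kqᵢ/rᵢ.
The distance from each vertex to the centroid is a/√3 = 0.324 m.
V = k[(2.18×10⁻⁹)/(0.324) + (5.11×10⁻⁹)/(0.324) + (2.12×10⁻⁹)/(0.324)] = 261 V.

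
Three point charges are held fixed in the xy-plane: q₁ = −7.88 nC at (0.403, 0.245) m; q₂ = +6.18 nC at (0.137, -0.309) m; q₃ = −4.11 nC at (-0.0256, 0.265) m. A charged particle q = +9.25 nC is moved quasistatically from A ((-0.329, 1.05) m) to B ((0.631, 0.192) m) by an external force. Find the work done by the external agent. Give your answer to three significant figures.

For quasistatic motion the external work equals the change in potential energy: W_ext = qΔV = q(V_B − V_A).
At A: distances to the source charges are 1.09 m, 1.44 m, 0.842 m; V_A = Σ kqᵢ/rᵢ = -70.3 V.
At B: distances to the source charges are 0.234 m, 0.704 m, 0.661 m; V_B = Σ kqᵢ/rᵢ = -280 V.
ΔV = V_B − V_A = -209 V.
W_ext = qΔV = (9.25×10⁻⁹ C)(-209 V) = -1.94×10⁻⁶ J.

-1.94×10⁻⁶ J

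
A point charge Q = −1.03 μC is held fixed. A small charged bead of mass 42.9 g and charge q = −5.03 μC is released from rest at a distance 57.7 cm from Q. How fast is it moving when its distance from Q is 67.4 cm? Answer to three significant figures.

0.736 m/s

Only the electrostatic force acts, so mechanical energy is conserved: ½mv² = U₁ − U₂ = kQq(1/r₁ − 1/r₂).
U₁ − U₂ = (8.99×10⁹ N·m²/C²)(-1.03×10⁻⁶ C)(-5.03×10⁻⁶ C)(1/0.577 − 1/0.674) = 0.0116 J.
v = √(2·0.0116/0.0429) = 0.736 m/s.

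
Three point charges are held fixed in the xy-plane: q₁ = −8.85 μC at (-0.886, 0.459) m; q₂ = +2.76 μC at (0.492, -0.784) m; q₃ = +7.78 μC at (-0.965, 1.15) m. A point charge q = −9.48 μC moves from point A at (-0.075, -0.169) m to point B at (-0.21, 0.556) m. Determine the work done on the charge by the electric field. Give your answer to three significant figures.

The work done by the electric force is W_field = −ΔU = −q(V_B − V_A) = q(V_A − V_B).
At A: distances to the source charges are 1.03 m, 0.836 m, 1.59 m; V_A = Σ kqᵢ/rᵢ = -3950 V.
At B: distances to the source charges are 0.683 m, 1.51 m, 0.961 m; V_B = Σ kqᵢ/rᵢ = -2.73×10⁴ V.
ΔV = V_B − V_A = -2.33×10⁴ V.
W_field = −qΔV = −(-9.48×10⁻⁶ C)(-2.33×10⁴ V) = -0.221 J.

-0.221 J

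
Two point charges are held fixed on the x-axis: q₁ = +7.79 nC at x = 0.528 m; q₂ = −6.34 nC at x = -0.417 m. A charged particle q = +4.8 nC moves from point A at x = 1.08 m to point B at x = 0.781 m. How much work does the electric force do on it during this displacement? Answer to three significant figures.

The work done by the electric force is W_field = −ΔU = −q(V_B − V_A) = q(V_A − V_B).
At A: distances to the source charges are 0.552 m, 1.50 m; V_A = Σ kqᵢ/rᵢ = 88.8 V.
At B: distances to the source charges are 0.253 m, 1.20 m; V_B = Σ kqᵢ/rᵢ = 229 V.
ΔV = V_B − V_A = 140 V.
W_field = −qΔV = −(4.80×10⁻⁹ C)(140 V) = -6.74×10⁻⁷ J.

-6.74×10⁻⁷ J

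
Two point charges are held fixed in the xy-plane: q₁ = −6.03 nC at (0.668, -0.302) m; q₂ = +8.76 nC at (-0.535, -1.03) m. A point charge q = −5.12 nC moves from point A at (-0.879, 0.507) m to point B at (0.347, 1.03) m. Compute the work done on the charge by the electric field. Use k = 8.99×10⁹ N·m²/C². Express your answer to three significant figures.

The work done by the electric force is W_field = −ΔU = −q(V_B − V_A) = q(V_A − V_B).
At A: distances to the source charges are 1.75 m, 1.58 m; V_A = Σ kqᵢ/rᵢ = 18.9 V.
At B: distances to the source charges are 1.37 m, 2.24 m; V_B = Σ kqᵢ/rᵢ = -4.42 V.
ΔV = V_B − V_A = -23.4 V.
W_field = −qΔV = −(-5.12×10⁻⁹ C)(-23.4 V) = -1.20×10⁻⁷ J.

-1.20×10⁻⁷ J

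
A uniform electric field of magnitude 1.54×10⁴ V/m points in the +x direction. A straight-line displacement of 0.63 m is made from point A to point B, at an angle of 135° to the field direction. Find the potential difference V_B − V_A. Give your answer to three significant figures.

6860 V

Only the component of displacement along E changes the potential: ΔV = −E·d·cosθ.
ΔV = −(1.54×10⁴ V/m)(0.630 m)cos135° = 6860 V.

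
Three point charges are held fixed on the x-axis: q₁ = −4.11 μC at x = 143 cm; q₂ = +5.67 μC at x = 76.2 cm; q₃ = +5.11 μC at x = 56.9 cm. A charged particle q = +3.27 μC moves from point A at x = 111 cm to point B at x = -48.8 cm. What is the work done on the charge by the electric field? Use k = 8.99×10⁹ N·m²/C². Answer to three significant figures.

The work done by the electric force is W_field = −ΔU = −q(V_B − V_A) = q(V_A − V_B).
At A: distances to the source charges are 0.320 m, 0.348 m, 0.541 m; V_A = Σ kqᵢ/rᵢ = 1.16×10⁵ V.
At B: distances to the source charges are 1.92 m, 1.25 m, 1.06 m; V_B = Σ kqᵢ/rᵢ = 6.50×10⁴ V.
ΔV = V_B − V_A = -5.09×10⁴ V.
W_field = −qΔV = −(3.27×10⁻⁶ C)(-5.09×10⁴ V) = 0.167 J.

0.167 J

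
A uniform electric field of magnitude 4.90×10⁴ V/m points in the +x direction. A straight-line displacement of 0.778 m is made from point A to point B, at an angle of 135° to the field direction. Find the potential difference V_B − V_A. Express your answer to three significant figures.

Only the component of displacement along E changes the potential: ΔV = −E·d·cosθ.
ΔV = −(4.90×10⁴ V/m)(0.778 m)cos135° = 2.70×10⁴ V.

2.70×10⁴ V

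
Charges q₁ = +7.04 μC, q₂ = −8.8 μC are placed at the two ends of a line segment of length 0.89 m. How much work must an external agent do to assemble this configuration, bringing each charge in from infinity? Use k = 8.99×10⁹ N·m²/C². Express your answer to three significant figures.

The assembly work is the sum of pairwise potential energies, U = Σ_{i<j} kqᵢqⱼ/rᵢⱼ.
The separation is r = 0.890 m.
U = (-0.626) = -0.626 J.

-0.626 J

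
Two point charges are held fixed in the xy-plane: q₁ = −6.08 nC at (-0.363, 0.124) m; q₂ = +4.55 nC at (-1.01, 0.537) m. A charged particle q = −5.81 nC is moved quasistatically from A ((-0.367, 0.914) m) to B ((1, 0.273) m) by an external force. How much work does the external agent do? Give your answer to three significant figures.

For quasistatic motion the external work equals the change in potential energy: W_ext = qΔV = q(V_B − V_A).
At A: distances to the source charges are 0.790 m, 0.745 m; V_A = Σ kqᵢ/rᵢ = -14.3 V.
At B: distances to the source charges are 1.37 m, 2.03 m; V_B = Σ kqᵢ/rᵢ = -19.7 V.
ΔV = V_B − V_A = -5.38 V.
W_ext = qΔV = (-5.81×10⁻⁹ C)(-5.38 V) = 3.12×10⁻⁸ J.

3.12×10⁻⁸ J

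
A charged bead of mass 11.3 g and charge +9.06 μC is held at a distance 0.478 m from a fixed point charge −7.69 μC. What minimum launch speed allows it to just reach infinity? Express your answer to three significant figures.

To just escape, total mechanical energy must reach zero at infinity: ½mv²_min + U = 0, so ½mv²_min = −U = |kQq|/r.
|U| = |kQq|/r = (8.99×10⁹ N·m²/C²)(7.69×10⁻⁶)(9.06×10⁻⁶)/(0.478) = 1.31 J.
v_min = √(2|U|/m) = √(2·1.31/0.0113) = 15.2 m/s.

15.2 m/s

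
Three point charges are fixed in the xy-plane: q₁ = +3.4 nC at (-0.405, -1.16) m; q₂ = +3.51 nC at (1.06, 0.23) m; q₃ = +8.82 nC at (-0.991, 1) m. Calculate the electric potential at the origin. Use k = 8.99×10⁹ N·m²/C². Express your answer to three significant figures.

110 V

The total potential is the scalar sum of each charge's contribution, V = Σ kqᵢ/rᵢ.
Distances from the field point to each charge: r₁ = 1.23 m, r₂ = 1.08 m, r₃ = 1.41 m.
V = k[(3.40×10⁻⁹)/(1.23) + (3.51×10⁻⁹)/(1.08) + (8.82×10⁻⁹)/(1.41)] = 110 V.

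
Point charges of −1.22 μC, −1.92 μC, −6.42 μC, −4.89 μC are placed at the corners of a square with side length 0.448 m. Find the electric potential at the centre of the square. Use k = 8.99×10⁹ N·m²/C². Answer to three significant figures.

-4.10×10⁵ V

The total potential is the scalar sum of each charge's contribution, V = Σ kqᵢ/rᵢ.
The distance from each corner to the centre is a√2/2 = 0.317 m.
V = k[(-1.22×10⁻⁶)/(0.317) + (-1.92×10⁻⁶)/(0.317) + (-6.42×10⁻⁶)/(0.317) + (-4.89×10⁻⁶)/(0.317)] = -4.10×10⁵ V.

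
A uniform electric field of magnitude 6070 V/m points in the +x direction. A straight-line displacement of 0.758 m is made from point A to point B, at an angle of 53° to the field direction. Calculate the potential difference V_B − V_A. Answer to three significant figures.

Only the component of displacement along E changes the potential: ΔV = −E·d·cosθ.
ΔV = −(6070 V/m)(0.758 m)cos53° = -2770 V.

-2770 V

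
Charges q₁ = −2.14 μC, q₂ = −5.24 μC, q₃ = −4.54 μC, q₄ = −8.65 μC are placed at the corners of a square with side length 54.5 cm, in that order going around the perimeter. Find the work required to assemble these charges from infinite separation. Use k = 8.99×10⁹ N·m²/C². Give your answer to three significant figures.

The work to assemble the configuration equals its total potential energy, U = Σ kqᵢqⱼ/rᵢⱼ over all pairs.
The four side pairs have separation 0.545 m and the two diagonal pairs 0.771 m.
Summing all 6 pair terms gives U = 2.17 J.

2.17 J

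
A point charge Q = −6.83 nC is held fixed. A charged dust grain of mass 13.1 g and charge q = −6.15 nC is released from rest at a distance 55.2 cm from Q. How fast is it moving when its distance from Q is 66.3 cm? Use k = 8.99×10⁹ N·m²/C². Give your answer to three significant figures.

4.18×10⁻³ m/s

Only the electrostatic force acts, so mechanical energy is conserved: ½mv² = U₁ − U₂ = kQq(1/r₁ − 1/r₂).
U₁ − U₂ = (8.99×10⁹ N·m²/C²)(-6.83×10⁻⁹ C)(-6.15×10⁻⁹ C)(1/0.552 − 1/0.663) = 1.15×10⁻⁷ J.
v = √(2·1.15×10⁻⁷/0.0131) = 4.18×10⁻³ m/s.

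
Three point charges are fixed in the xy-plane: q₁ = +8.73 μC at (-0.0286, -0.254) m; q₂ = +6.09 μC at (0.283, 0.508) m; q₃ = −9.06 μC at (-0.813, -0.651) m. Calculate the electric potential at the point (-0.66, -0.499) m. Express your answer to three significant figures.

-2.22×10⁵ V

The total potential is the scalar sum of each charge's contribution, V = Σ kqᵢ/rᵢ.
Distances from the field point to each charge: r₁ = 0.677 m, r₂ = 1.38 m, r₃ = 0.216 m.
V = k[(8.73×10⁻⁶)/(0.677) + (6.09×10⁻⁶)/(1.38) + (-9.06×10⁻⁶)/(0.216)] = -2.22×10⁵ V.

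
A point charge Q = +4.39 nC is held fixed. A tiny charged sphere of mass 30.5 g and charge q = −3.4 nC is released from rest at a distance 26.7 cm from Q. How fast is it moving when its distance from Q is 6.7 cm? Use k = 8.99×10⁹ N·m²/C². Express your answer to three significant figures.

9.92×10⁻³ m/s

Only the electrostatic force acts, so mechanical energy is conserved: ½mv² = U₁ − U₂ = kQq(1/r₁ − 1/r₂).
U₁ − U₂ = (8.99×10⁹ N·m²/C²)(4.39×10⁻⁹ C)(-3.40×10⁻⁹ C)(1/0.267 − 1/0.0670) = 1.50×10⁻⁶ J.
v = √(2·1.50×10⁻⁶/0.0305) = 9.92×10⁻³ m/s.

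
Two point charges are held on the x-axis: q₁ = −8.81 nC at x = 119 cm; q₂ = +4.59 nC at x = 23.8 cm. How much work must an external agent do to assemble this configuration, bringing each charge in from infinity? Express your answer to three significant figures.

-3.82×10⁻⁷ J

The work to assemble the configuration equals its total potential energy, U = Σ kqᵢqⱼ/rᵢⱼ over all pairs.
Pair separations: r₁₂ = 0.952 m.
U = (-3.82×10⁻⁷) = -3.82×10⁻⁷ J.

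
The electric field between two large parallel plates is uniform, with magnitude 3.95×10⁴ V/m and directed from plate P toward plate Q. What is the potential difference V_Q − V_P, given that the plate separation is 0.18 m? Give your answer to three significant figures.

In a uniform field, potential decreases in the direction of E: ΔV = −E·d for a displacement d parallel to E.
Going from P to Q is a displacement of 0.18 m along the field, so V_Q − V_P = −Ed = -7110 V.

-7110 V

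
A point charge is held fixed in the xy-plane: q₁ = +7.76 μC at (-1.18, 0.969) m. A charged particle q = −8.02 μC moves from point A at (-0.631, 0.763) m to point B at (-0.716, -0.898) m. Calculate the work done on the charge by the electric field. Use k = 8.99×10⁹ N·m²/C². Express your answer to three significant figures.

-0.663 J

The work done by the electric force is W_field = −ΔU = −q(V_B − V_A) = q(V_A − V_B).
At A: distance to the source charge is 0.586 m; V_A = kq₁/r = 1.19×10⁵ V.
At B: distance to the source charge is 1.92 m; V_B = kq₁/r = 3.63×10⁴ V.
ΔV = V_B − V_A = -8.27×10⁴ V.
W_field = −qΔV = −(-8.02×10⁻⁶ C)(-8.27×10⁴ V) = -0.663 J.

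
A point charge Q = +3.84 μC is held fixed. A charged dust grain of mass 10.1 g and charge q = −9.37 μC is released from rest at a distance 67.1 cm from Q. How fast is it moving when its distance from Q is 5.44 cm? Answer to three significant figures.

Only the electrostatic force acts, so mechanical energy is conserved: ½mv² = U₁ − U₂ = kQq(1/r₁ − 1/r₂).
U₁ − U₂ = (8.99×10⁹ N·m²/C²)(3.84×10⁻⁶ C)(-9.37×10⁻⁶ C)(1/0.671 − 1/0.0544) = 5.46 J.
v = √(2·5.46/0.0101) = 32.9 m/s.

32.9 m/s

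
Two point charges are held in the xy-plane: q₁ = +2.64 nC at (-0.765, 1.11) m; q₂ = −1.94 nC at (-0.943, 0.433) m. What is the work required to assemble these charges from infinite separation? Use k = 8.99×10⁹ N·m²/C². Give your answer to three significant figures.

-6.58×10⁻⁸ J

The assembly work is the sum of pairwise potential energies, U = Σ_{i<j} kqᵢqⱼ/rᵢⱼ.
Pair separations: r₁₂ = 0.700 m.
U = (-6.58×10⁻⁸) = -6.58×10⁻⁸ J.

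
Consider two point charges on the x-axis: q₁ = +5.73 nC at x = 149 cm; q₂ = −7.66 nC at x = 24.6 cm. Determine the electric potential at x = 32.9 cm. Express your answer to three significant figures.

-785 V

The total potential is the scalar sum of each charge's contribution, V = Σ kqᵢ/rᵢ.
Distances from the field point to each charge: r₁ = 1.16 m, r₂ = 0.0830 m.
V = k[(5.73×10⁻⁹)/(1.16) + (-7.66×10⁻⁹)/(0.0830)] = -785 V.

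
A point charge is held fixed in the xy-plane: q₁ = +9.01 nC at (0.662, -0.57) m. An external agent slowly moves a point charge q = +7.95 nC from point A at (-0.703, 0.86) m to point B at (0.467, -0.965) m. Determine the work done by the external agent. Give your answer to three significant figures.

For quasistatic motion the external work equals the change in potential energy: W_ext = qΔV = q(V_B − V_A).
At A: distance to the source charge is 1.98 m; V_A = kq₁/r = 41.0 V.
At B: distance to the source charge is 0.441 m; V_B = kq₁/r = 184 V.
ΔV = V_B − V_A = 143 V.
W_ext = qΔV = (7.95×10⁻⁹ C)(143 V) = 1.14×10⁻⁶ J.

1.14×10⁻⁶ J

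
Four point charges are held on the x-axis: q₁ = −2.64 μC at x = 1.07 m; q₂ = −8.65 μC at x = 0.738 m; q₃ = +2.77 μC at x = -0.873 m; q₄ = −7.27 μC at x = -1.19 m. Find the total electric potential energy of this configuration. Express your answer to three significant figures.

0.249 J

The assembly work is the sum of pairwise potential energies, U = Σ_{i<j} kqᵢqⱼ/rᵢⱼ.
Pair separations: r₁₂ = 0.332 m, r₁₃ = 1.94 m, r₁₄ = 2.26 m, r₂₃ = 1.61 m, r₂₄ = 1.93 m, r₃₄ = 0.317 m.
Summing all 6 pair terms gives U = 0.249 J.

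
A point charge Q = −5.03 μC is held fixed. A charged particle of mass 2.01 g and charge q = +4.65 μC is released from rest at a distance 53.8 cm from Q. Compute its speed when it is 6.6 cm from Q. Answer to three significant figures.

Only the electrostatic force acts, so mechanical energy is conserved: ½mv² = U₁ − U₂ = kQq(1/r₁ − 1/r₂).
U₁ − U₂ = (8.99×10⁹ N·m²/C²)(-5.03×10⁻⁶ C)(4.65×10⁻⁶ C)(1/0.538 − 1/0.0660) = 2.80 J.
v = √(2·2.80/2.01×10⁻³) = 52.7 m/s.

52.7 m/s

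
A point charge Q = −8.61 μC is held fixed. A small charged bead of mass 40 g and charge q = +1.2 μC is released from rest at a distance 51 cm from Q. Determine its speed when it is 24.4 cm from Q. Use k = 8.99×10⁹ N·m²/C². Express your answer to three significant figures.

3.15 m/s

Only the electrostatic force acts, so mechanical energy is conserved: ½mv² = U₁ − U₂ = kQq(1/r₁ − 1/r₂).
U₁ − U₂ = (8.99×10⁹ N·m²/C²)(-8.61×10⁻⁶ C)(1.20×10⁻⁶ C)(1/0.510 − 1/0.244) = 0.199 J.
v = √(2·0.199/0.0400) = 3.15 m/s.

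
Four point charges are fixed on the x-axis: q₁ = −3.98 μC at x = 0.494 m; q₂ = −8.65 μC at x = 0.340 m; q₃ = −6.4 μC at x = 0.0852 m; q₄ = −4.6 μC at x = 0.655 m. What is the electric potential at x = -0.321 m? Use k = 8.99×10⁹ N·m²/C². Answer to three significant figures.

-3.46×10⁵ V

Electric potential is a scalar, so the contributions from each charge add algebraically: V = Σ kqᵢ/rᵢ.
Distances from the field point to each charge: r₁ = 0.815 m, r₂ = 0.661 m, r₃ = 0.406 m, r₄ = 0.976 m.
V = k[(-3.98×10⁻⁶)/(0.815) + (-8.65×10⁻⁶)/(0.661) + (-6.40×10⁻⁶)/(0.406) + (-4.60×10⁻⁶)/(0.976)] = -3.46×10⁵ V.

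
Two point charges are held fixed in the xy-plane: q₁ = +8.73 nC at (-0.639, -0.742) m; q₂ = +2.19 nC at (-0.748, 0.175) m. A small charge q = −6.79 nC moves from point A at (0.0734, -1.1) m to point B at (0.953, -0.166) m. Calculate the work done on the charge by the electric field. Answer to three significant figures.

The work done by the electric force is W_field = −ΔU = −q(V_B − V_A) = q(V_A − V_B).
At A: distances to the source charges are 0.797 m, 1.52 m; V_A = Σ kqᵢ/rᵢ = 111 V.
At B: distances to the source charges are 1.69 m, 1.73 m; V_B = Σ kqᵢ/rᵢ = 57.7 V.
ΔV = V_B − V_A = -53.7 V.
W_field = −qΔV = −(-6.79×10⁻⁹ C)(-53.7 V) = -3.65×10⁻⁷ J.

-3.65×10⁻⁷ J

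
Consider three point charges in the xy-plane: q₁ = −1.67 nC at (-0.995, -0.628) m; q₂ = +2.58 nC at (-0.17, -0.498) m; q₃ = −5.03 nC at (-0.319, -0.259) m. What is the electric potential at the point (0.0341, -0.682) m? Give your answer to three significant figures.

Electric potential is a scalar, so the contributions from each charge add algebraically: V = Σ kqᵢ/rᵢ.
Distances from the field point to each charge: r₁ = 1.03 m, r₂ = 0.275 m, r₃ = 0.551 m.
V = k[(-1.67×10⁻⁹)/(1.03) + (2.58×10⁻⁹)/(0.275) + (-5.03×10⁻⁹)/(0.551)] = -12.2 V.

-12.2 V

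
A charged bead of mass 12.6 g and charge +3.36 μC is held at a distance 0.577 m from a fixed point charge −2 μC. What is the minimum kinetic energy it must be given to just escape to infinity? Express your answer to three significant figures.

0.105 J

To just escape, total mechanical energy must reach zero at infinity: ½mv²_min + U = 0, so ½mv²_min = −U = |kQq|/r.
|U| = |kQq|/r = (8.99×10⁹ N·m²/C²)(2.00×10⁻⁶)(3.36×10⁻⁶)/(0.577) = 0.105 J.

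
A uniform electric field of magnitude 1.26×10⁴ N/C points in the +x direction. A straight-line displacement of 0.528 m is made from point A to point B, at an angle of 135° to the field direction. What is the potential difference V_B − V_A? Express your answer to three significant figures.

4700 V

Only the component of displacement along E changes the potential: ΔV = −E·d·cosθ.
ΔV = −(1.26×10⁴ V/m)(0.528 m)cos135° = 4700 V.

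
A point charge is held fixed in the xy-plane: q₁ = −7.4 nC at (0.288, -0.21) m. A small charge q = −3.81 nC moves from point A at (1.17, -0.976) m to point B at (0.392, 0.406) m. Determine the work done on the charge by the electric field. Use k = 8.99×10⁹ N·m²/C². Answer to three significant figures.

-1.89×10⁻⁷ J

The work done by the electric force is W_field = −ΔU = −q(V_B − V_A) = q(V_A − V_B).
At A: distance to the source charge is 1.17 m; V_A = kq₁/r = -56.9 V.
At B: distance to the source charge is 0.625 m; V_B = kq₁/r = -106 V.
ΔV = V_B − V_A = -49.5 V.
W_field = −qΔV = −(-3.81×10⁻⁹ C)(-49.5 V) = -1.89×10⁻⁷ J.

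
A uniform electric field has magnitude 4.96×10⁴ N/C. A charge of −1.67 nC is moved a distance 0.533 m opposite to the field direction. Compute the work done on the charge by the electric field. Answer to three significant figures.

The potential change for a displacement 0.533 m opposite to the field direction is ΔV = +Ed = 2.64×10⁴ V.
W_field = −qΔV = 4.41×10⁻⁵ J.

4.41×10⁻⁵ J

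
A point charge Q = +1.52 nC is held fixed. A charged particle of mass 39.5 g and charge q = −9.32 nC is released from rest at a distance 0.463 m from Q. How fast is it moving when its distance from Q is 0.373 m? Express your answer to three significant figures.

Only the electrostatic force acts, so mechanical energy is conserved: ½mv² = U₁ − U₂ = kQq(1/r₁ − 1/r₂).
U₁ − U₂ = (8.99×10⁹ N·m²/C²)(1.52×10⁻⁹ C)(-9.32×10⁻⁹ C)(1/0.463 − 1/0.373) = 6.64×10⁻⁸ J.
v = √(2·6.64×10⁻⁸/0.0395) = 1.83×10⁻³ m/s.

1.83×10⁻³ m/s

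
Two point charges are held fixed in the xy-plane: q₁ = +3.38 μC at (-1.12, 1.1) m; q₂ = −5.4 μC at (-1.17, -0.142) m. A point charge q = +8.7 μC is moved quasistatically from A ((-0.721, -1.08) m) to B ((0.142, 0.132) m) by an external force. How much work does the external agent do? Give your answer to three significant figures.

For quasistatic motion the external work equals the change in potential energy: W_ext = qΔV = q(V_B − V_A).
At A: distances to the source charges are 2.22 m, 1.04 m; V_A = Σ kqᵢ/rᵢ = -3.30×10⁴ V.
At B: distances to the source charges are 1.59 m, 1.34 m; V_B = Σ kqᵢ/rᵢ = -1.71×10⁴ V.
ΔV = V_B − V_A = 1.59×10⁴ V.
W_ext = qΔV = (8.70×10⁻⁶ C)(1.59×10⁴ V) = 0.138 J.

0.138 J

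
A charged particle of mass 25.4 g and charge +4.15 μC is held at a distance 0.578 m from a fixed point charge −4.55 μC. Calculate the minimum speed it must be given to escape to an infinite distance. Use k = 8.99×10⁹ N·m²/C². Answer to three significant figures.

4.81 m/s

To just escape, total mechanical energy must reach zero at infinity: ½mv²_min + U = 0, so ½mv²_min = −U = |kQq|/r.
|U| = |kQq|/r = (8.99×10⁹ N·m²/C²)(4.55×10⁻⁶)(4.15×10⁻⁶)/(0.578) = 0.294 J.
v_min = √(2|U|/m) = √(2·0.294/0.0254) = 4.81 m/s.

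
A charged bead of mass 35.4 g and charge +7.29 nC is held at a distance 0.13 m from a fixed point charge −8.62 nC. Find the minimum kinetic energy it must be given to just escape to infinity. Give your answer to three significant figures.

To just escape, total mechanical energy must reach zero at infinity: ½mv²_min + U = 0, so ½mv²_min = −U = |kQq|/r.
|U| = |kQq|/r = (8.99×10⁹ N·m²/C²)(8.62×10⁻⁹)(7.29×10⁻⁹)/(0.130) = 4.35×10⁻⁶ J.

4.35×10⁻⁶ J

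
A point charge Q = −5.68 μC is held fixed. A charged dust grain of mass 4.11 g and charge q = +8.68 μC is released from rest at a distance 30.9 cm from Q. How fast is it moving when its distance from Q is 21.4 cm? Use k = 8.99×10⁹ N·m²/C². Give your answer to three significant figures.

Only the electrostatic force acts, so mechanical energy is conserved: ½mv² = U₁ − U₂ = kQq(1/r₁ − 1/r₂).
U₁ − U₂ = (8.99×10⁹ N·m²/C²)(-5.68×10⁻⁶ C)(8.68×10⁻⁶ C)(1/0.309 − 1/0.214) = 0.637 J.
v = √(2·0.637/4.11×10⁻³) = 17.6 m/s.

17.6 m/s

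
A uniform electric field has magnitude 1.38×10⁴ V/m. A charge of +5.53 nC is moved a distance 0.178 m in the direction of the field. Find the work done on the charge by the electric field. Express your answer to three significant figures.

The potential change for a displacement 0.178 m in the direction of the field is ΔV = −Ed = -2460 V.
W_field = −qΔV = 1.36×10⁻⁵ J.

1.36×10⁻⁵ J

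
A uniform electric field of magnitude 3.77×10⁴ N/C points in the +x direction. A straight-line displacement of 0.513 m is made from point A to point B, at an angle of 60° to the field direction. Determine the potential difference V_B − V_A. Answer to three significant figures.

Only the component of displacement along E changes the potential: ΔV = −E·d·cosθ.
ΔV = −(3.77×10⁴ V/m)(0.513 m)cos60° = -9670 V.

-9670 V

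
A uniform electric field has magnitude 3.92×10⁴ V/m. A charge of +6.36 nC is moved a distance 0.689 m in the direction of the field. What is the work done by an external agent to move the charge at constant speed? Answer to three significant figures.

The potential change for a displacement 0.689 m in the direction of the field is ΔV = −Ed = -2.70×10⁴ V.
W_ext = qΔV = -1.72×10⁻⁴ J.

-1.72×10⁻⁴ J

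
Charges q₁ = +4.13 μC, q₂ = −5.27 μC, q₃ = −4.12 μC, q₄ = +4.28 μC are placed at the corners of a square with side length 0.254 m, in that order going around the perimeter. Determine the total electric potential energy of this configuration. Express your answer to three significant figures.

The assembly work is the sum of pairwise potential energies, U = Σ_{i<j} kqᵢqⱼ/rᵢⱼ.
The four side pairs have separation 0.254 m and the two diagonal pairs 0.359 m.
Summing all 6 pair terms gives U = -0.991 J.

-0.991 J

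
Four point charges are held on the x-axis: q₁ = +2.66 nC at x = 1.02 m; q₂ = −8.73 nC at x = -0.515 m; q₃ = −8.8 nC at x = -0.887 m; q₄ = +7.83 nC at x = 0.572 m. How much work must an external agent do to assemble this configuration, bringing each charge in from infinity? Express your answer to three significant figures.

The work to assemble the configuration equals its total potential energy, U = Σ kqᵢqⱼ/rᵢⱼ over all pairs.
Pair separations: r₁₂ = 1.54 m, r₁₃ = 1.91 m, r₁₄ = 0.448 m, r₂₃ = 0.372 m, r₂₄ = 1.09 m, r₃₄ = 1.46 m.
Summing all 6 pair terms gives U = 1.04×10⁻⁶ J.

1.04×10⁻⁶ J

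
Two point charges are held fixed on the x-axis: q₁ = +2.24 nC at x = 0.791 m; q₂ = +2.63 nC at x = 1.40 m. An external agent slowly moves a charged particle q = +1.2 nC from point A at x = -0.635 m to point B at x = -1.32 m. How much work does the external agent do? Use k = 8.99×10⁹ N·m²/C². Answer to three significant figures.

For quasistatic motion the external work equals the change in potential energy: W_ext = qΔV = q(V_B − V_A).
At A: distances to the source charges are 1.43 m, 2.04 m; V_A = Σ kqᵢ/rᵢ = 25.7 V.
At B: distances to the source charges are 2.11 m, 2.72 m; V_B = Σ kqᵢ/rᵢ = 18.2 V.
ΔV = V_B − V_A = -7.51 V.
W_ext = qΔV = (1.20×10⁻⁹ C)(-7.51 V) = -9.01×10⁻⁹ J.

-9.01×10⁻⁹ J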